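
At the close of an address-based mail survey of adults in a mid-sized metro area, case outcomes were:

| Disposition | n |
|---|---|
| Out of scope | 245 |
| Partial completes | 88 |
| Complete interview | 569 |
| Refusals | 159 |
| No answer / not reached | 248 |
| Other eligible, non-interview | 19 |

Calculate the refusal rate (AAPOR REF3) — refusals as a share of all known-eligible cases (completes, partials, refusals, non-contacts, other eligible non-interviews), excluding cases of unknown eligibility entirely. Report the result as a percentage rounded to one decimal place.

Numerator: 159
Denom: 569 + 88 + 159 + 248 + 19 = 1083
REF3 = 159 / 1083 = 0.1468

14.7%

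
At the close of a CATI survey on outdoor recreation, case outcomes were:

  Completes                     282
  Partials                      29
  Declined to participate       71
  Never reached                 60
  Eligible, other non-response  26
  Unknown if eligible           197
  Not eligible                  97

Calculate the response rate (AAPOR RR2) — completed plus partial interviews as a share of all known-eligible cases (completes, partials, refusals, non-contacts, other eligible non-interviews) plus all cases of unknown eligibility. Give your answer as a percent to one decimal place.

46.8%

Num → 282 + 29 = 311
Denom → 282 + 29 + 71 + 60 + 26 + 197 = 665
RR2 = 311 / 665 = 0.4677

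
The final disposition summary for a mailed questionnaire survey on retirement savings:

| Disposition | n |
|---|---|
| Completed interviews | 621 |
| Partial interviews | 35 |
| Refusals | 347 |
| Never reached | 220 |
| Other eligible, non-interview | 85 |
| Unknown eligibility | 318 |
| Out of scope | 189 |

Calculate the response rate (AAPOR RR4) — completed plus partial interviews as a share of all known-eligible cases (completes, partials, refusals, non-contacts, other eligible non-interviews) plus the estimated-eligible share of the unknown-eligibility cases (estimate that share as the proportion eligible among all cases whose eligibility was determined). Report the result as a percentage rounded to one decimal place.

Numerator: 621 + 35 = 656
Known eligible: 621 + 35 + 347 + 220 + 85 = 1308
e = 1308 / (1308 + 189) = 1308 / 1497 = 0.8737
Eligible share of unknowns: 0.8737 × 318 = 277.84
Denom: 1308 + 277.84 = 1585.84
RR4 = 656 / 1585.84 = 0.4137

41.4%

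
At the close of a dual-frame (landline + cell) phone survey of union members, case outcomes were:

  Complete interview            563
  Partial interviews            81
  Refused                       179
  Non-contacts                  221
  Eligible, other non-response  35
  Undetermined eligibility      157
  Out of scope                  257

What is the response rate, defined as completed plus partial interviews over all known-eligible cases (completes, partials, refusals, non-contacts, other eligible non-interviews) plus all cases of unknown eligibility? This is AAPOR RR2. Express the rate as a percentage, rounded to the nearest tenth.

52.1%

Top = 563 + 81 = 644
Denom = 563 + 81 + 179 + 221 + 35 + 157 = 1236
RR2 = 644 / 1236 = 0.5210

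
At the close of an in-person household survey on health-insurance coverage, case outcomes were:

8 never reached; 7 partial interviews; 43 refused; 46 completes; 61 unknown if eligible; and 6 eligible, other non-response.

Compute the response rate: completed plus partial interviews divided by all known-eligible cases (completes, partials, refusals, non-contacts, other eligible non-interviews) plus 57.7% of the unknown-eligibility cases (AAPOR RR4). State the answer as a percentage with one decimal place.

Top = 46 + 7 = 53
Eligible (known) = 46 + 7 + 43 + 8 + 6 = 110
Estimated eligible among unknowns = 0.5770 × 61 = 35.20
Denominator = 110 + 35.20 = 145.20
RR4 = 53 / 145.20 = 0.3650

36.5%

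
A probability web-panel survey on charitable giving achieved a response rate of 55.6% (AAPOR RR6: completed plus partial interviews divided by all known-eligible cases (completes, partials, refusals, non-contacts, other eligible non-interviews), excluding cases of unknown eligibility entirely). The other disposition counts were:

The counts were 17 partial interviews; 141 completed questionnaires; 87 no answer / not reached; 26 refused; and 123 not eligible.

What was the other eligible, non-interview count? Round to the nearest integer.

Num = 141 + 17 = 158
RR6 = 158 / D = 0.556
D = 158 / 0.556 = 284.2
Remaining denominator categories sum to 271
other eligible, non-interview = 284.2 − 271 ≈ 13

13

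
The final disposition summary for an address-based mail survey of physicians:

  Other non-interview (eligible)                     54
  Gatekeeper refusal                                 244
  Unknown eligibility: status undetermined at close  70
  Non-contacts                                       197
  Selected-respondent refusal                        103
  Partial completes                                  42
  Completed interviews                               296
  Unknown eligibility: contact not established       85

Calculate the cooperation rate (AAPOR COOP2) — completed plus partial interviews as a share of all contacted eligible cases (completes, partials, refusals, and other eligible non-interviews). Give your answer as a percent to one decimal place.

Refusals = 244 + 103 = 347
Unknown eligibility = 85 + 70 = 155
Top → 296 + 42 = 338
Denominator → 296 + 42 + 347 + 54 = 739
COOP2 = 338 / 739 = 0.4574

45.7%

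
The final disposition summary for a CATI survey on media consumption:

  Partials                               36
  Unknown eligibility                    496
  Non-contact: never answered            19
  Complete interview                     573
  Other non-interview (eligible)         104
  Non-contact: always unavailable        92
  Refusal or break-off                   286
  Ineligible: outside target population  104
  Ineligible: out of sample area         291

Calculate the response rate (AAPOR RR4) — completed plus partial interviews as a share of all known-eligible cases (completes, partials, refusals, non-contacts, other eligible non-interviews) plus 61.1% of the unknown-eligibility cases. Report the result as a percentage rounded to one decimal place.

Non-contacts = 19 + 92 = 111
Ineligible = 104 + 291 = 395
Num = 573 + 36 = 609
Eligible (known) = 573 + 36 + 286 + 111 + 104 = 1110
e × U = 0.6110 × 496 = 303.06
Denom = 1110 + 303.06 = 1413.06
RR4 = 609 / 1413.06 = 0.4310

43.1%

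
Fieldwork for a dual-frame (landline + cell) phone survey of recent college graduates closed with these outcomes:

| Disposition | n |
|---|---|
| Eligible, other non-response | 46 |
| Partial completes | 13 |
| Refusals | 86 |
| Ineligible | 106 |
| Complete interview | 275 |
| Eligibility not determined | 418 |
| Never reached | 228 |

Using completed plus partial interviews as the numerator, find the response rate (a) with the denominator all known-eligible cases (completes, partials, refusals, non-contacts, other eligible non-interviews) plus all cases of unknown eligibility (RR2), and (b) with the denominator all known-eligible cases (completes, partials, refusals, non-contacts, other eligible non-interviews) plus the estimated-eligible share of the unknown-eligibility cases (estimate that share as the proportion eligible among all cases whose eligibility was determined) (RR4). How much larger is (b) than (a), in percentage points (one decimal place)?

1.6

Top = 275 + 13 = 288
Denominator = 275 + 13 + 86 + 228 + 46 + 418 = 1066
RR2 = 288 / 1066 = 0.2702
Known eligible = 275 + 13 + 86 + 228 + 46 = 648
e = 648 / (648 + 106) = 648 / 754 = 0.8594
Eligible share of unknowns = 0.8594 × 418 = 359.23
Denominator = 648 + 359.23 = 1007.23
RR4 = 288 / 1007.23 = 0.2859
Difference = 28.59 − 27.02 = 1.57 percentage points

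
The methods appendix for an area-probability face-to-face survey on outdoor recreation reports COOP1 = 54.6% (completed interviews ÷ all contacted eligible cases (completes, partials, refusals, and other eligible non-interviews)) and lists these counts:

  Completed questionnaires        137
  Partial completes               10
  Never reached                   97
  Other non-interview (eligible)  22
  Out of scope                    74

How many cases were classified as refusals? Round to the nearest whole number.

COOP1 = 137 / D = 0.546
D = 137 / 0.546 = 250.9
Rest of base = 169
refusals = 250.9 − 169 ≈ 82

82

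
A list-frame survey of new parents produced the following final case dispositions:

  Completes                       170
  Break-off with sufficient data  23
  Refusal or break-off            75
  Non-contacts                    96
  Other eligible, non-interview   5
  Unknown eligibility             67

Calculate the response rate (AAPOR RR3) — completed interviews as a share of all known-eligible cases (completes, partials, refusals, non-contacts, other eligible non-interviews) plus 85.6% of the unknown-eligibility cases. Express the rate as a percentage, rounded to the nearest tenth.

Top → 170
Determined eligible → 170 + 23 + 75 + 96 + 5 = 369
Eligible share of unknowns → 0.8560 × 67 = 57.35
Denom → 369 + 57.35 = 426.35
RR3 = 170 / 426.35 = 0.3987

39.9%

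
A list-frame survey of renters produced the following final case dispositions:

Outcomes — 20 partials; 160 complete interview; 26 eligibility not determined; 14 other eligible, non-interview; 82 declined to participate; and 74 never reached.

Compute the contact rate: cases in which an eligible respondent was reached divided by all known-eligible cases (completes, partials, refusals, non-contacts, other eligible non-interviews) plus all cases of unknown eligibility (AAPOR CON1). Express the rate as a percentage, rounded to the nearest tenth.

73.4%

Num: 160 + 20 + 82 + 14 = 276
Base: 160 + 20 + 82 + 74 + 14 + 26 = 376
CON1 = 276 / 376 = 0.7340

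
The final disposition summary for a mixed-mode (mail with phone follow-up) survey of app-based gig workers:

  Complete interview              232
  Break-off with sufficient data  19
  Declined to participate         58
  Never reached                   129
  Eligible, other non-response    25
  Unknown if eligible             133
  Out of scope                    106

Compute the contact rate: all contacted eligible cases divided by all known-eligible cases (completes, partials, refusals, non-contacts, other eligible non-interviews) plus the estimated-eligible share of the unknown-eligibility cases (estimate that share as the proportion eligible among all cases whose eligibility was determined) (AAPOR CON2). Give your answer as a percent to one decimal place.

58.5%

Top → 232 + 19 + 58 + 25 = 334
Determined eligible → 232 + 19 + 58 + 129 + 25 = 463
e = 463 / (463 + 106) = 463 / 569 = 0.8137
Estimated eligible among unknowns → 0.8137 × 133 = 108.22
Base → 463 + 108.22 = 571.22
CON2 = 334 / 571.22 = 0.5847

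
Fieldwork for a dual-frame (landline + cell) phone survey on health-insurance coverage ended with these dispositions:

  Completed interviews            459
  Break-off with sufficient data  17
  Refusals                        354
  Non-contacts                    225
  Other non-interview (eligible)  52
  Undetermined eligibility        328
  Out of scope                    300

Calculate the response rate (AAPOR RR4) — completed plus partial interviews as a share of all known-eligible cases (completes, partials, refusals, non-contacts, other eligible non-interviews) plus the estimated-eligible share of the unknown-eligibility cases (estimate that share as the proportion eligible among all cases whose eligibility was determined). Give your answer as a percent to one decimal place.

34.9%

Top: 459 + 17 = 476
Eligible (known): 459 + 17 + 354 + 225 + 52 = 1107
e = 1107 / (1107 + 300) = 1107 / 1407 = 0.7868
Estimated eligible among unknowns: 0.7868 × 328 = 258.07
Denominator: 1107 + 258.07 = 1365.07
RR4 = 476 / 1365.07 = 0.3487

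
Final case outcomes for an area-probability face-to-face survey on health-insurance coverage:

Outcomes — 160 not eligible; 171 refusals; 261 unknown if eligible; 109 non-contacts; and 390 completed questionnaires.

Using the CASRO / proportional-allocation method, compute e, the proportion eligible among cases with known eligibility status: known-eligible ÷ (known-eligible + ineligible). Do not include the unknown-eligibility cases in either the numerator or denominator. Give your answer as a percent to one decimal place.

80.7%

Known eligible: 390 + 171 + 109 = 670
e = 670 / (670 + 160) = 670 / 830 = 0.8072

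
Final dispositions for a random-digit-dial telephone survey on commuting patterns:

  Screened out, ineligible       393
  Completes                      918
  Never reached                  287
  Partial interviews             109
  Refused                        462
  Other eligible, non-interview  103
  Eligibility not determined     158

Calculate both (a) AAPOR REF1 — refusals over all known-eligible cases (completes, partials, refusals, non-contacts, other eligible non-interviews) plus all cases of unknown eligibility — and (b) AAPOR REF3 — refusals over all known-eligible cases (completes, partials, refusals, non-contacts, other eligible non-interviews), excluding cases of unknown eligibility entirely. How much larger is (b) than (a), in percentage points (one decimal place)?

1.9

Top: 462
Base: 918 + 109 + 462 + 287 + 103 + 158 = 2037
REF1 = 462 / 2037 = 0.2268
Base: 918 + 109 + 462 + 287 + 103 = 1879
REF3 = 462 / 1879 = 0.2459
Difference = 24.59 − 22.68 = 1.91 percentage points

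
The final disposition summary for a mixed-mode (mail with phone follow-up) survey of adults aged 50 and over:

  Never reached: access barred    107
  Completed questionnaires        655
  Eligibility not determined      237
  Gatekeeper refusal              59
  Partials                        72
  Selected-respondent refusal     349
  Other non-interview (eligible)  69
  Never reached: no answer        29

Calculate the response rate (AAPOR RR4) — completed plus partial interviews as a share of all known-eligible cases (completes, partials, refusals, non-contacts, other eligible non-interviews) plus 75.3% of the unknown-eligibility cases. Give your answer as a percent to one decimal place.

Declined to participate = 59 + 349 = 408
No answer / not reached = 29 + 107 = 136
Numerator = 655 + 72 = 727
Determined eligible = 655 + 72 + 408 + 136 + 69 = 1340
Estimated eligible among unknowns = 0.7530 × 237 = 178.46
Denominator = 1340 + 178.46 = 1518.46
RR4 = 727 / 1518.46 = 0.4788

47.9%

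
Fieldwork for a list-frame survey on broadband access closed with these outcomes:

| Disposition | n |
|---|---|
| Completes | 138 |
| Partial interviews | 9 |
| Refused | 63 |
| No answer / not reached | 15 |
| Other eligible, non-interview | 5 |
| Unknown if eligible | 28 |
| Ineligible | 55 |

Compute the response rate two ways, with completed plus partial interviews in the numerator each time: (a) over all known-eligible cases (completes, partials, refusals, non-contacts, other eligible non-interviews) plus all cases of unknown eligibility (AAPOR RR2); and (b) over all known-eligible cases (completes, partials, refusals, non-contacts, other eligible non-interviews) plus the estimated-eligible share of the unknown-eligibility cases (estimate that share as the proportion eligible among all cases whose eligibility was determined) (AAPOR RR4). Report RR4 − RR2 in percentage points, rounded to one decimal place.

Num = 138 + 9 = 147
Denom = 138 + 9 + 63 + 15 + 5 + 28 = 258
RR2 = 147 / 258 = 0.5698
Determined eligible = 138 + 9 + 63 + 15 + 5 = 230
e = 230 / (230 + 55) = 230 / 285 = 0.8070
e × U = 0.8070 × 28 = 22.60
Denom = 230 + 22.60 = 252.60
RR4 = 147 / 252.60 = 0.5819
Difference = 58.19 − 56.98 = 1.21 percentage points

1.2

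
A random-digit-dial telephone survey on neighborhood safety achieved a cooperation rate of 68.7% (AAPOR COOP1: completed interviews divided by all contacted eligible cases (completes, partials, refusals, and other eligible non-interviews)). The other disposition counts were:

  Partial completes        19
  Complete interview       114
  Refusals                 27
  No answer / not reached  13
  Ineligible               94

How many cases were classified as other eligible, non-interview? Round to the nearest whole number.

COOP1 = 114 / D = 0.687
D = 114 / 0.687 = 165.9
Rest of base = 160
other eligible, non-interview = 165.9 − 160 ≈ 6

6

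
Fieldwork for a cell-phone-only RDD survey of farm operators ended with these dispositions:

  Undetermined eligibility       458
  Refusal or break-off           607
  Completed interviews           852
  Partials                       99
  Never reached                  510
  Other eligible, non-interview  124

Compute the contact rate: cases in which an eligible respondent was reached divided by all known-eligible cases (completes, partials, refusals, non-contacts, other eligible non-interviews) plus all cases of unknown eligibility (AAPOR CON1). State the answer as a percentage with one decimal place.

63.5%

Num → 852 + 99 + 607 + 124 = 1682
Denominator → 852 + 99 + 607 + 510 + 124 + 458 = 2650
CON1 = 1682 / 2650 = 0.6347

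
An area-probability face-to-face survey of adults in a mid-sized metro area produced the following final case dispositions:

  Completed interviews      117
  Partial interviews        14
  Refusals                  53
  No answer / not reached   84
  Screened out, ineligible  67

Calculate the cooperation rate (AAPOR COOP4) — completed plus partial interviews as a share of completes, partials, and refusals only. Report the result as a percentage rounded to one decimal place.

Num → 117 + 14 = 131
Base → 117 + 14 + 53 = 184
COOP4 = 131 / 184 = 0.7120

71.2%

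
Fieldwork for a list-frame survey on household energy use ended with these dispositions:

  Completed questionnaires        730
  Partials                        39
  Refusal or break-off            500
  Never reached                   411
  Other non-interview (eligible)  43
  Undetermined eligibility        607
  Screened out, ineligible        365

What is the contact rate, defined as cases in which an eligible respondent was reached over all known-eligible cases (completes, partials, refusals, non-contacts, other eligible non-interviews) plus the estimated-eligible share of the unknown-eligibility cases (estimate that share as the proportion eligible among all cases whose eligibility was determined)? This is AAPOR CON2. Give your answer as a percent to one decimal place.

Top = 730 + 39 + 500 + 43 = 1312
Eligible (known) = 730 + 39 + 500 + 411 + 43 = 1723
e = 1723 / (1723 + 365) = 1723 / 2088 = 0.8252
Estimated eligible among unknowns = 0.8252 × 607 = 500.90
Base = 1723 + 500.90 = 2223.90
CON2 = 1312 / 2223.90 = 0.5900

59.0%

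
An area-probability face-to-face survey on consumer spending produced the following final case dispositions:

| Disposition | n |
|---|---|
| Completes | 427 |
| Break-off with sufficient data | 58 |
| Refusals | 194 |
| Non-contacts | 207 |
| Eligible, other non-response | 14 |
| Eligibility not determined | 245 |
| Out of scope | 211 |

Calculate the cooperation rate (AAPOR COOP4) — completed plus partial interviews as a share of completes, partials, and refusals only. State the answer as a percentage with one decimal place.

71.4%

Num → 427 + 58 = 485
Denominator → 427 + 58 + 194 = 679
COOP4 = 485 / 679 = 0.7143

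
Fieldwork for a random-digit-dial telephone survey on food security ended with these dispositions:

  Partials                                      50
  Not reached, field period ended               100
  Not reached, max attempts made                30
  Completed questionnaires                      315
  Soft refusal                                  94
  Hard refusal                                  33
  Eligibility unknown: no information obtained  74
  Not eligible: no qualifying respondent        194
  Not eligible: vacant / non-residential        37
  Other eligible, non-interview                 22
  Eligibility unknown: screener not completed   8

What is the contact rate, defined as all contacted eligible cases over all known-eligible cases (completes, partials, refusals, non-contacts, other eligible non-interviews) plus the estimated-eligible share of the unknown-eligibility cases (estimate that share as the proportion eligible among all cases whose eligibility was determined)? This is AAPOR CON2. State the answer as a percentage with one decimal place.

73.0%

Declined to participate = 33 + 94 = 127
Never reached = 100 + 30 = 130
Unknown if eligible = 8 + 74 = 82
Ineligible = 194 + 37 = 231
Num = 315 + 50 + 127 + 22 = 514
Known eligible = 315 + 50 + 127 + 130 + 22 = 644
e = 644 / (644 + 231) = 644 / 875 = 0.7360
e × U = 0.7360 × 82 = 60.35
Base = 644 + 60.35 = 704.35
CON2 = 514 / 704.35 = 0.7298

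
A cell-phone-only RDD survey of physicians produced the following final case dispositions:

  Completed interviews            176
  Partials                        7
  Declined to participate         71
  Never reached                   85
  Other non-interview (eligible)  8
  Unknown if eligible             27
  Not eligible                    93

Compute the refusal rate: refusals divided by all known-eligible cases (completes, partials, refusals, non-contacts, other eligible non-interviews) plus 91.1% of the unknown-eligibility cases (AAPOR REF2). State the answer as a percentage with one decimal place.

19.1%

Top = 71
Eligible (known) = 176 + 7 + 71 + 85 + 8 = 347
Estimated eligible among unknowns = 0.9110 × 27 = 24.60
Denom = 347 + 24.60 = 371.60
REF2 = 71 / 371.60 = 0.1911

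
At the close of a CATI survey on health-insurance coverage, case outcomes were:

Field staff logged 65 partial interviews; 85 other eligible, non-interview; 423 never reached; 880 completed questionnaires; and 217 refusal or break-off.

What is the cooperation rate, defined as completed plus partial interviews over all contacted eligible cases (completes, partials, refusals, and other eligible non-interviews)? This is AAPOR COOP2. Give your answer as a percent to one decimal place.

75.8%

Numerator → 880 + 65 = 945
Denom → 880 + 65 + 217 + 85 = 1247
COOP2 = 945 / 1247 = 0.7578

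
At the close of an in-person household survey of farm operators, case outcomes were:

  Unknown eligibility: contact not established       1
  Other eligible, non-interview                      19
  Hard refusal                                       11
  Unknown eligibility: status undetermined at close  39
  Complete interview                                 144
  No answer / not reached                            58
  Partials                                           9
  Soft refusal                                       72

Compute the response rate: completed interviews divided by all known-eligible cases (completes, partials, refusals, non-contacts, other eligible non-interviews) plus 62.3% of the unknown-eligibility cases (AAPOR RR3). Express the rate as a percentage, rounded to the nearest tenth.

42.6%

Refusals = 11 + 72 = 83
Unknown if eligible = 1 + 39 = 40
Top → 144
Eligible (known) → 144 + 9 + 83 + 58 + 19 = 313
e × U → 0.6230 × 40 = 24.92
Denom → 313 + 24.92 = 337.92
RR3 = 144 / 337.92 = 0.4261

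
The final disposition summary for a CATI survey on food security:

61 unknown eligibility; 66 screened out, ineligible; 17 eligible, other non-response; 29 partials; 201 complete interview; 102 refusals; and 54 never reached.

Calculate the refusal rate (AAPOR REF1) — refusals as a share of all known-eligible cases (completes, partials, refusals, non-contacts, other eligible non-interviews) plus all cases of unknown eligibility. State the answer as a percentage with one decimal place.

Num → 102
Denom → 201 + 29 + 102 + 54 + 17 + 61 = 464
REF1 = 102 / 464 = 0.2198

22.0%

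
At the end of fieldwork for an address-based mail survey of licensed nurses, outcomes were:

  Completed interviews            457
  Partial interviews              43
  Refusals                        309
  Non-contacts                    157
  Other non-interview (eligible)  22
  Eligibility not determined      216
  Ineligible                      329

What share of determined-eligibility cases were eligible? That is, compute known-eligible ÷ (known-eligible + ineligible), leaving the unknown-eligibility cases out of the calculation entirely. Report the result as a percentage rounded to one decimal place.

Eligible (known): 457 + 43 + 309 + 157 + 22 = 988
e = 988 / (988 + 329) = 988 / 1317 = 0.7502

75.0%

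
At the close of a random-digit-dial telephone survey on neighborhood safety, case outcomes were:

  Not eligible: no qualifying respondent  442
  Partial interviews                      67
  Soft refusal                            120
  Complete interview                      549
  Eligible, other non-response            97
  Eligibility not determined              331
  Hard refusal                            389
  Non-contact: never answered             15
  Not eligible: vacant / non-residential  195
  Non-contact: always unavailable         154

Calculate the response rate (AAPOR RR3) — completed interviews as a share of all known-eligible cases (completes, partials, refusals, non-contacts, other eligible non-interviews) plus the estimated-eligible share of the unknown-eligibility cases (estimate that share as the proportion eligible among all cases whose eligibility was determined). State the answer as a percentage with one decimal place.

Refusals = 389 + 120 = 509
Non-contacts = 15 + 154 = 169
Ineligible = 442 + 195 = 637
Numerator: 549
Eligible (known): 549 + 67 + 509 + 169 + 97 = 1391
e = 1391 / (1391 + 637) = 1391 / 2028 = 0.6859
Estimated eligible among unknowns: 0.6859 × 331 = 227.03
Denom: 1391 + 227.03 = 1618.03
RR3 = 549 / 1618.03 = 0.3393

33.9%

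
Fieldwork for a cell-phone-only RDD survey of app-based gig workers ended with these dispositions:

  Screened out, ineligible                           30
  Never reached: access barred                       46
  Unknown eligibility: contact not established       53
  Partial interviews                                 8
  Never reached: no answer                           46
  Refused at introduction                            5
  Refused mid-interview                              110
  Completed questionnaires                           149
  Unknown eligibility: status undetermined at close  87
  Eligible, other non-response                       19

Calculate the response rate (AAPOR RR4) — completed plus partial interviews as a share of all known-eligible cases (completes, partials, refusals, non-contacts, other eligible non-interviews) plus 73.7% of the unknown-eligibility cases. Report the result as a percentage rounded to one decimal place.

32.3%

Refused = 5 + 110 = 115
No contact after all attempts = 46 + 46 = 92
Unknown if eligible = 53 + 87 = 140
Num: 149 + 8 = 157
Known eligible: 149 + 8 + 115 + 92 + 19 = 383
Estimated eligible among unknowns: 0.7370 × 140 = 103.18
Denominator: 383 + 103.18 = 486.18
RR4 = 157 / 486.18 = 0.3229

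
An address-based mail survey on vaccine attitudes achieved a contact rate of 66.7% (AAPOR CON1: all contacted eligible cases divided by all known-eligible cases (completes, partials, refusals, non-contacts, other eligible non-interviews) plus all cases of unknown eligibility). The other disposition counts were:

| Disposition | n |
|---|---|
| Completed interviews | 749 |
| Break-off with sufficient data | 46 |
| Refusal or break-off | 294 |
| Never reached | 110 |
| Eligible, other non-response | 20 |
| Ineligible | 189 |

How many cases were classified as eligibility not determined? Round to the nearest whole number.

Top = 749 + 46 + 294 + 20 = 1109
CON1 = 1109 / D = 0.667
D = 1109 / 0.667 = 1662.7
Remaining denominator categories sum to 1219
eligibility not determined = 1662.7 − 1219 ≈ 444

444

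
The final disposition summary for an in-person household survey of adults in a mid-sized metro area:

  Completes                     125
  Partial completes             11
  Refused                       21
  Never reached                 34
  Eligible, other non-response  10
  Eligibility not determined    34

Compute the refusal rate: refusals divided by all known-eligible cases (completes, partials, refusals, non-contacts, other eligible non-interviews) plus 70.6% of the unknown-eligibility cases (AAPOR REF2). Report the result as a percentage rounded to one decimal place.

9.3%

Top = 21
Eligible (known) = 125 + 11 + 21 + 34 + 10 = 201
e × U = 0.7060 × 34 = 24.00
Denominator = 201 + 24.00 = 225.00
REF2 = 21 / 225.00 = 0.0933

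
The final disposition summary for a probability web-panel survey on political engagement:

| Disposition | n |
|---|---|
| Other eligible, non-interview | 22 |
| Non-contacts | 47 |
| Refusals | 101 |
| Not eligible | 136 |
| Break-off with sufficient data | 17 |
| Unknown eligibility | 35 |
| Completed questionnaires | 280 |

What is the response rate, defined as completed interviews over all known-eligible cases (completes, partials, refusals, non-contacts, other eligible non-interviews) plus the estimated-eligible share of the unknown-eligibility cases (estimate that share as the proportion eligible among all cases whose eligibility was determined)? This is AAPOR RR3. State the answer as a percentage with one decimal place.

Num = 280
Eligible (known) = 280 + 17 + 101 + 47 + 22 = 467
e = 467 / (467 + 136) = 467 / 603 = 0.7745
e × U = 0.7745 × 35 = 27.11
Denominator = 467 + 27.11 = 494.11
RR3 = 280 / 494.11 = 0.5667

56.7%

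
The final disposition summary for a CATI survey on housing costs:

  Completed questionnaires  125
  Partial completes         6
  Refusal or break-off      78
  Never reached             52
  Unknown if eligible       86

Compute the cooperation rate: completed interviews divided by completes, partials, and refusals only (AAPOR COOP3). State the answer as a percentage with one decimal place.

Numerator → 125
Base → 125 + 6 + 78 = 209
COOP3 = 125 / 209 = 0.5981

59.8%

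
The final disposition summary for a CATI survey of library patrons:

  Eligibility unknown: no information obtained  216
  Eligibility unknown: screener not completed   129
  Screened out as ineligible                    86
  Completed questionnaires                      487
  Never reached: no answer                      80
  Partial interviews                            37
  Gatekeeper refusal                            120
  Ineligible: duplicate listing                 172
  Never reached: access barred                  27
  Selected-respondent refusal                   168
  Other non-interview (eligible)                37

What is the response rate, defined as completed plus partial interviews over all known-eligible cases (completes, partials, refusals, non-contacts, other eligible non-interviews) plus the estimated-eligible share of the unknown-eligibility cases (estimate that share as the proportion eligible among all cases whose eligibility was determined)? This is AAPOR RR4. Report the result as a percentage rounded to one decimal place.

Refusal or break-off = 120 + 168 = 288
No contact after all attempts = 80 + 27 = 107
Eligibility not determined = 129 + 216 = 345
Screened out, ineligible = 86 + 172 = 258
Top → 487 + 37 = 524
Known eligible → 487 + 37 + 288 + 107 + 37 = 956
e = 956 / (956 + 258) = 956 / 1214 = 0.7875
e × U → 0.7875 × 345 = 271.69
Denom → 956 + 271.69 = 1227.69
RR4 = 524 / 1227.69 = 0.4268

42.7%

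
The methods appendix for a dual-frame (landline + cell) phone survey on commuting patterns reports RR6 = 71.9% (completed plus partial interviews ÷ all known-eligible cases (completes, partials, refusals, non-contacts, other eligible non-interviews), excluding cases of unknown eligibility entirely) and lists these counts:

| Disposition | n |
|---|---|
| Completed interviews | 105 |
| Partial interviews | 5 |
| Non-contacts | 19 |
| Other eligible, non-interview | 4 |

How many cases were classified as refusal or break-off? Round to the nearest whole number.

Num → 105 + 5 = 110
RR6 = 110 / D = 0.719
D = 110 / 0.719 = 153.0
Rest of base = 133
refusal or break-off = 153.0 − 133 ≈ 20

20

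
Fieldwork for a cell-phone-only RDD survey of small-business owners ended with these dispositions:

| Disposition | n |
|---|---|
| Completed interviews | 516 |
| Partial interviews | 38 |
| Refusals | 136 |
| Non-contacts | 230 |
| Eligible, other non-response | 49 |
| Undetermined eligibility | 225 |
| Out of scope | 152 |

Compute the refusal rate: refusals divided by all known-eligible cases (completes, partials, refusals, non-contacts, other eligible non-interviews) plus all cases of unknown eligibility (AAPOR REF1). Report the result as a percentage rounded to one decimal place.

11.4%

Top = 136
Denom = 516 + 38 + 136 + 230 + 49 + 225 = 1194
REF1 = 136 / 1194 = 0.1139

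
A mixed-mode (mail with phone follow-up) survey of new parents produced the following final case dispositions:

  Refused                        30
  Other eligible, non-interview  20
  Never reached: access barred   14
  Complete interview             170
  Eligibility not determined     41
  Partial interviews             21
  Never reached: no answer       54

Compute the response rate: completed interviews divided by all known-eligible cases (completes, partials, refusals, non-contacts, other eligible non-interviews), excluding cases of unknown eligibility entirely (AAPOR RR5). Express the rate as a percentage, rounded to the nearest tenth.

No contact after all attempts = 54 + 14 = 68
Top = 170
Base = 170 + 21 + 30 + 68 + 20 = 309
RR5 = 170 / 309 = 0.5502

55.0%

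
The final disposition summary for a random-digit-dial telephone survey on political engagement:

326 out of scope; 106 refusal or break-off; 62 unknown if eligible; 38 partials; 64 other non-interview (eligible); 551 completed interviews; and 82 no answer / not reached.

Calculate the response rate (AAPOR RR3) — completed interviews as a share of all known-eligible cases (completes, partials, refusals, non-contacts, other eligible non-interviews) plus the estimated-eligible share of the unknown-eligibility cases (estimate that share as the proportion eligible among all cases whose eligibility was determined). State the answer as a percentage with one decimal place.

62.2%

Top: 551
Eligible (known): 551 + 38 + 106 + 82 + 64 = 841
e = 841 / (841 + 326) = 841 / 1167 = 0.7207
Estimated eligible among unknowns: 0.7207 × 62 = 44.68
Base: 841 + 44.68 = 885.68
RR3 = 551 / 885.68 = 0.6221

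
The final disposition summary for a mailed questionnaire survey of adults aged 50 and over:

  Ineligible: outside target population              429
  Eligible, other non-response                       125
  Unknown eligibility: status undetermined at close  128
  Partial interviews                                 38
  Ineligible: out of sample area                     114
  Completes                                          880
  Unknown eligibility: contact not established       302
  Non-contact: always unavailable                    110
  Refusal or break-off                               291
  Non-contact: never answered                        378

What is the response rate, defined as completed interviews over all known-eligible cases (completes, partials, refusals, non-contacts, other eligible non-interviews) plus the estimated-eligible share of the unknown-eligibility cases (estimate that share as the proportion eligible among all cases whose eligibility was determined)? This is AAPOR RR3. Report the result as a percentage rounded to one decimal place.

No contact after all attempts = 378 + 110 = 488
Undetermined eligibility = 302 + 128 = 430
Not eligible = 429 + 114 = 543
Top: 880
Eligible (known): 880 + 38 + 291 + 488 + 125 = 1822
e = 1822 / (1822 + 543) = 1822 / 2365 = 0.7704
Eligible share of unknowns: 0.7704 × 430 = 331.27
Denom: 1822 + 331.27 = 2153.27
RR3 = 880 / 2153.27 = 0.4087

40.9%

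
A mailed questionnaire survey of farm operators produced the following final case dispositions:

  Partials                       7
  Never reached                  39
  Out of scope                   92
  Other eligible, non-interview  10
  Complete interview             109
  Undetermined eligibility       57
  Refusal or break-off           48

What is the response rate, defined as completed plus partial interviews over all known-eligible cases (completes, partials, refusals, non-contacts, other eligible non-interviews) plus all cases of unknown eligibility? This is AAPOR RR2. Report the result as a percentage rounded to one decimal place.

Top: 109 + 7 = 116
Denominator: 109 + 7 + 48 + 39 + 10 + 57 = 270
RR2 = 116 / 270 = 0.4296

43.0%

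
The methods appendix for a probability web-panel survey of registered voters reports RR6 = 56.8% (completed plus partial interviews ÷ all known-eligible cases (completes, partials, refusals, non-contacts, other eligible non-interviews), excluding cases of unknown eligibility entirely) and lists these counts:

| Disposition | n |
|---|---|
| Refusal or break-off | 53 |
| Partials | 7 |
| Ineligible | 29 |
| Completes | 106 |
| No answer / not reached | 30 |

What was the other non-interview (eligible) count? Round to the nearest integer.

3

Num: 106 + 7 = 113
RR6 = 113 / D = 0.568
D = 113 / 0.568 = 198.9
Remaining denominator categories sum to 196
other non-interview (eligible) = 198.9 − 196 ≈ 3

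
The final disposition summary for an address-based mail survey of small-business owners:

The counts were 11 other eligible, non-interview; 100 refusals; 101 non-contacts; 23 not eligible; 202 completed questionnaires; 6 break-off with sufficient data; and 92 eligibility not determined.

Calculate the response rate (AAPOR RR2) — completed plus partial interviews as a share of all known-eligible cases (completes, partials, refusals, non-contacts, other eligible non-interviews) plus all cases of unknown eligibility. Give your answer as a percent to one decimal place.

Num = 202 + 6 = 208
Denominator = 202 + 6 + 100 + 101 + 11 + 92 = 512
RR2 = 208 / 512 = 0.4062

40.6%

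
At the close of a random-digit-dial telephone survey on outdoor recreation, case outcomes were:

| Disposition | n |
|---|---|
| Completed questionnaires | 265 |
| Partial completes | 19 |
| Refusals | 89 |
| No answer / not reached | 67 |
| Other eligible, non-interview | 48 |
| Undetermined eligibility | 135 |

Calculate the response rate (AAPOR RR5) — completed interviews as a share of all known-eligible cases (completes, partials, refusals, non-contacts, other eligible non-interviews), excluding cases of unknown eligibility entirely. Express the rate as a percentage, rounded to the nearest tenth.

54.3%

Top: 265
Denominator: 265 + 19 + 89 + 67 + 48 = 488
RR5 = 265 / 488 = 0.5430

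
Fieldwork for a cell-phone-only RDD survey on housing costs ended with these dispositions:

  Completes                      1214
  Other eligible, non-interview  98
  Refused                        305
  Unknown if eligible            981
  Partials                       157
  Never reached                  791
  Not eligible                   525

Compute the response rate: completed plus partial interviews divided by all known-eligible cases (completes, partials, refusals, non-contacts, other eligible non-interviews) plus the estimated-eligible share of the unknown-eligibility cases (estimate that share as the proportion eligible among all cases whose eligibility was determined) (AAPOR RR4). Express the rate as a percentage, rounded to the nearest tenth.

Top = 1214 + 157 = 1371
Eligible (known) = 1214 + 157 + 305 + 791 + 98 = 2565
e = 2565 / (2565 + 525) = 2565 / 3090 = 0.8301
Estimated eligible among unknowns = 0.8301 × 981 = 814.33
Denominator = 2565 + 814.33 = 3379.33
RR4 = 1371 / 3379.33 = 0.4057

40.6%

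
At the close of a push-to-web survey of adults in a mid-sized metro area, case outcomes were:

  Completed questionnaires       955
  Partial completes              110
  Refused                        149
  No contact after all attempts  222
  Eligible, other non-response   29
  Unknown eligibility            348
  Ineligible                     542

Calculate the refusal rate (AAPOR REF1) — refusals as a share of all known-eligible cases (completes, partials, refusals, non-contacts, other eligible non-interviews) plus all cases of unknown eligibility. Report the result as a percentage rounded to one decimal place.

8.2%

Num → 149
Denom → 955 + 110 + 149 + 222 + 29 + 348 = 1813
REF1 = 149 / 1813 = 0.0822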